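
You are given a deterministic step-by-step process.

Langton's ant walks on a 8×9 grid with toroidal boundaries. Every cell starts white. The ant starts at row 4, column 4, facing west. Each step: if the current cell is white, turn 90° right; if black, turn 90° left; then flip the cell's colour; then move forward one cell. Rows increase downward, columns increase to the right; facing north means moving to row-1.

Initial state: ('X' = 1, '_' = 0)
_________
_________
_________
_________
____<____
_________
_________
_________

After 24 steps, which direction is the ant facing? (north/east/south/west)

east

gen 0: _________
_________
_________
_________
____<____
_________
_________
_________
gen 1: _________
_________
_________
____^____
____X____
_________
_________
_________
gen 2: _________
_________
_________
____X>___
____X____
_________
_________
_________
gen 3: _________
_________
_________
____XX___
____Xv___
_________
_________
_________
gen 4: _________
_________
_________
____XX___
____<X___
_________
_________
_________
gen 5: _________
_________
_________
____XX___
_____X___
____v____
_________
_________
gen 6: _________
_________
_________
____XX___
_____X___
___<X____
_________
_________
gen 7: _________
_________
_________
____XX___
___^_X___
___XX____
_________
_________
gen 8: _________
_________
_________
____XX___
___X>X___
___XX____
_________
_________
gen 9: _________
_________
_________
____XX___
___XXX___
___Xv____
_________
_________
gen 10: _________
_________
_________
____XX___
___XXX___
___X_>___
_________
_________
gen 11: _________
_________
_________
____XX___
___XXX___
___X_X___
_____v___
_________
gen 12: _________
_________
_________
____XX___
___XXX___
___X_X___
____<X___
_________
gen 13: _________
_________
_________
____XX___
___XXX___
___X^X___
____XX___
_________
gen 14: _________
_________
_________
____XX___
___XXX___
___XX>___
____XX___
_________
gen 15: _________
_________
_________
____XX___
___XX^___
___XX____
____XX___
_________
gen 16: _________
_________
_________
____XX___
___X<____
___XX____
____XX___
_________
gen 17: _________
_________
_________
____XX___
___X_____
___Xv____
____XX___
_________
gen 18: _________
_________
_________
____XX___
___X_____
___X_>___
____XX___
_________
gen 19: _________
_________
_________
____XX___
___X_____
___X_X___
____Xv___
_________
gen 20: _________
_________
_________
____XX___
___X_____
___X_X___
____X_>__
_________
gen 21: _________
_________
_________
____XX___
___X_____
___X_X___
____X_X__
______v__
gen 22: _________
_________
_________
____XX___
___X_____
___X_X___
____X_X__
_____<X__
gen 23: _________
_________
_________
____XX___
___X_____
___X_X___
____X^X__
_____XX__
gen 24: _________
_________
_________
____XX___
___X_____
___X_X___
____XX>__
_____XX__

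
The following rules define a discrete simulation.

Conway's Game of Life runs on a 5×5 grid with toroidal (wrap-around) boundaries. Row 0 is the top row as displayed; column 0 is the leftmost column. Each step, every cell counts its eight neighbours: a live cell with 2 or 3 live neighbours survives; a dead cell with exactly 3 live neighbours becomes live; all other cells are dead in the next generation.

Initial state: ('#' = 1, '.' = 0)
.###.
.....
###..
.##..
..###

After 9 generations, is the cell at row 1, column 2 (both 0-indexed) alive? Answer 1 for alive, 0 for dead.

k=0  .###.
.....
###..
.##..
..###
k=1  .#..#
#..#.
#.#..
....#
#...#
k=2  .#.#.
#.##.
##.#.
.#.##
...##
k=3  ##...
#..#.
.....
.#...
.....
k=4  ##..#
##..#
.....
.....
##...
k=5  ..#..
.#..#
#....
.....
.#..#
k=6  .###.
##...
#....
#....
.....
k=7  ###..
#...#
#...#
.....
.##..
k=8  ..###
...#.
#...#
##...
#.#..
k=9  .##.#
#.#..
##..#
.....
#.#..

1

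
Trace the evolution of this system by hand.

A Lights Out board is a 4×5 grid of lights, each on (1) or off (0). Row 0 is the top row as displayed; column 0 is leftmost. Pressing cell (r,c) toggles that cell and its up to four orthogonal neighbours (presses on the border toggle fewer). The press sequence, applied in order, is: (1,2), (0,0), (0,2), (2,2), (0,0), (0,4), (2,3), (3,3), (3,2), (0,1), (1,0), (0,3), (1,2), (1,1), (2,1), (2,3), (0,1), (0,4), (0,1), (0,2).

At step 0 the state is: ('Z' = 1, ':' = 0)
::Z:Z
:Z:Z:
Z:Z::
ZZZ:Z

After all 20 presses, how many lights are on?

[0] ::Z:Z
:Z:Z:
Z:Z::
ZZZ:Z
[1] ::::Z
::Z::
Z::::
ZZZ:Z
[2] ZZ::Z
Z:Z::
Z::::
ZZZ:Z
[3] Z:ZZZ
Z::::
Z::::
ZZZ:Z
[4] Z:ZZZ
Z:Z::
ZZZZ:
ZZ::Z
[5] :ZZZZ
::Z::
ZZZZ:
ZZ::Z
[6] :ZZ::
::Z:Z
ZZZZ:
ZZ::Z
[7] :ZZ::
::ZZZ
ZZ::Z
ZZ:ZZ
[8] :ZZ::
::ZZZ
ZZ:ZZ
ZZZ::
[9] :ZZ::
::ZZZ
ZZZZZ
Z::Z:
[10] Z::::
:ZZZZ
ZZZZZ
Z::Z:
[11] :::::
Z:ZZZ
:ZZZZ
Z::Z:
[12] ::ZZZ
Z:Z:Z
:ZZZZ
Z::Z:
[13] :::ZZ
ZZ:ZZ
:Z:ZZ
Z::Z:
[14] :Z:ZZ
::ZZZ
:::ZZ
Z::Z:
[15] :Z:ZZ
:ZZZZ
ZZZZZ
ZZ:Z:
[16] :Z:ZZ
:ZZ:Z
ZZ:::
ZZ:::
[17] Z:ZZZ
::Z:Z
ZZ:::
ZZ:::
[18] Z:Z::
::Z::
ZZ:::
ZZ:::
[19] :Z:::
:ZZ::
ZZ:::
ZZ:::
[20] ::ZZ:
:Z:::
ZZ:::
ZZ:::

7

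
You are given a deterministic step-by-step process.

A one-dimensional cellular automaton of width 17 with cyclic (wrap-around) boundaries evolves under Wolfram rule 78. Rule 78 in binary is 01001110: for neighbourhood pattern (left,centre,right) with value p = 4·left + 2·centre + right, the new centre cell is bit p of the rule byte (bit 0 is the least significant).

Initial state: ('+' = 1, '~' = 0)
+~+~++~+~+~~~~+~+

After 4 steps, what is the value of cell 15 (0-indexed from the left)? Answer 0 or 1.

0

0) +~+~++~+~+~~~~+~+
1) +~+~++~+~+~~~++~+
2) +~+~++~+~+~~+++~+
3) +~+~++~+~+~++~+~+
4) +~+~++~+~+~++~+~+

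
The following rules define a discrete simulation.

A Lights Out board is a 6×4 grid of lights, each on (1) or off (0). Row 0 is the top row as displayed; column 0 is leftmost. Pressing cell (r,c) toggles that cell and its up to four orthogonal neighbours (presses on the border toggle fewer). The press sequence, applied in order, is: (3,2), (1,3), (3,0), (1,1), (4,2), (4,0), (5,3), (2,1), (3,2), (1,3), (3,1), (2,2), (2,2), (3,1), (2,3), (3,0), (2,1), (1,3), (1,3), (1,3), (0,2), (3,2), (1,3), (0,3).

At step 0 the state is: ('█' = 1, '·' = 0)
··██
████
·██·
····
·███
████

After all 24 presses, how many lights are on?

k=0  ··██
████
·██·
····
·███
████
k=1  ··██
████
·█··
·███
·█·█
████
k=2  ··█·
██··
·█·█
·███
·█·█
████
k=3  ··█·
██··
██·█
█·██
██·█
████
k=4  ·██·
··█·
█··█
█·██
██·█
████
k=5  ·██·
··█·
█··█
█··█
█·█·
██·█
k=6  ·██·
··█·
█··█
···█
·██·
·█·█
k=7  ·██·
··█·
█··█
···█
·███
·██·
k=8  ·██·
·██·
·███
·█·█
·███
·██·
k=9  ·██·
·██·
·█·█
··█·
·█·█
·██·
k=10  ·███
·█·█
·█··
··█·
·█·█
·██·
k=11  ·███
·█·█
····
██··
···█
·██·
k=12  ·███
·███
·███
███·
···█
·██·
k=13  ·███
·█·█
····
██··
···█
·██·
k=14  ·███
·█·█
·█··
··█·
·█·█
·██·
k=15  ·███
·█··
·███
··██
·█·█
·██·
k=16  ·███
·█··
████
████
██·█
·██·
k=17  ·███
····
···█
█·██
██·█
·██·
k=18  ·██·
··██
····
█·██
██·█
·██·
k=19  ·███
····
···█
█·██
██·█
·██·
k=20  ·██·
··██
····
█·██
██·█
·██·
k=21  ···█
···█
····
█·██
██·█
·██·
k=22  ···█
···█
··█·
██··
████
·██·
k=23  ····
··█·
··██
██··
████
·██·
k=24  ··██
··██
··██
██··
████
·██·

14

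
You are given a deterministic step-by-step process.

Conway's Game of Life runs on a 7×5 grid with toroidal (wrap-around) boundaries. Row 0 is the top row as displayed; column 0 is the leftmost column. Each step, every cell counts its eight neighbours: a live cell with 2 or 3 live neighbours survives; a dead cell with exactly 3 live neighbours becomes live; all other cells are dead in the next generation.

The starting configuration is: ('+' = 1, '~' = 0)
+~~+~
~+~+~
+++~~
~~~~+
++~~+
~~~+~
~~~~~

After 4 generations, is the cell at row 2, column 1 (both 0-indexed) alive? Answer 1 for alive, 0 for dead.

1

step 0: +~~+~
~+~+~
+++~~
~~~~+
++~~+
~~~+~
~~~~~
step 1: ~~+~+
~~~+~
+++++
~~+++
+~~++
+~~~+
~~~~+
step 2: ~~~~+
~~~~~
++~~~
~~~~~
~++~~
~~~~~
~~~~+
step 3: ~~~~~
+~~~~
~~~~~
+~+~~
~~~~~
~~~~~
~~~~~
step 4: ~~~~~
~~~~~
~+~~~
~~~~~
~~~~~
~~~~~
~~~~~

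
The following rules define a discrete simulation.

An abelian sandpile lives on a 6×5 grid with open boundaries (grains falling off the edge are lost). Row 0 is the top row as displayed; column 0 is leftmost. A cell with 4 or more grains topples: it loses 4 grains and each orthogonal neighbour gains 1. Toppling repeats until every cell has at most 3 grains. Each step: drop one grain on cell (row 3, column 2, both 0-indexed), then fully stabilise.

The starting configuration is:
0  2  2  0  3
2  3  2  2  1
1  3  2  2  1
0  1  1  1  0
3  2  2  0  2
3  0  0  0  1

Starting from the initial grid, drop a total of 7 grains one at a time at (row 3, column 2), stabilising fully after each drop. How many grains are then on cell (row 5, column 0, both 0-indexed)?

step 0: 0  2  2  0  3
2  3  2  2  1
1  3  2  2  1
0  1  1  1  0
3  2  2  0  2
3  0  0  0  1
step 1: 0  2  2  0  3
2  3  2  2  1
1  3  2  2  1
0  1  2  1  0
3  2  2  0  2
3  0  0  0  1
step 2: 0  2  2  0  3
2  3  2  2  1
1  3  2  2  1
0  1  3  1  0
3  2  2  0  2
3  0  0  0  1
step 3: 0  2  2  0  3
2  3  2  2  1
1  3  3  2  1
0  2  0  2  0
3  2  3  0  2
3  0  0  0  1
step 4: 0  2  2  0  3
2  3  2  2  1
1  3  3  2  1
0  2  1  2  0
3  2  3  0  2
3  0  0  0  1
step 5: 0  2  2  0  3
2  3  2  2  1
1  3  3  2  1
0  2  2  2  0
3  2  3  0  2
3  0  0  0  1
step 6: 0  2  2  0  3
2  3  2  2  1
1  3  3  2  1
0  2  3  2  0
3  2  3  0  2
3  0  0  0  1
step 7: 0  3  3  0  3
3  1  0  3  1
2  2  2  3  1
2  1  3  3  0
1  1  1  1  2
0  2  1  0  1

0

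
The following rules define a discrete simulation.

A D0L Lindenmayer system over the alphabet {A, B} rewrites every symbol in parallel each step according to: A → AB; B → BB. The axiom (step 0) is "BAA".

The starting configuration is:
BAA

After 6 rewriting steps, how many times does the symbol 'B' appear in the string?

190

t=0: BAA
t=1: BBABAB
t=2: BBBBABBBABBB
t=3: BBBBBBBBABBBBBBBABBBBBBB
t=4: BBBBBBBBBBBBBBBBABBBBBBBBBBBBBBBABBBBBBBBBBBBBBB
t=5: BBBBBBBBBBBBBBBBBBBBBBBBBBBBBBBBABBBBBBBBBBBBBBBBBBBBBBBBBBBBBBBABBBBBBBBBBBBBBBBBBBBBBBBBBBBBBB
t=6: BBBBBBBBBBBBBBBBBBBBBBBBBBBBBBBBBBBBBBBBBBBBBBBBBBBBBBBBBB…BBBBBBBBBBBBBBBBBBBBBBBBBBBBBBBBBBBBBBBBBBBBBBBBBBBBBBBBBB  (len 192)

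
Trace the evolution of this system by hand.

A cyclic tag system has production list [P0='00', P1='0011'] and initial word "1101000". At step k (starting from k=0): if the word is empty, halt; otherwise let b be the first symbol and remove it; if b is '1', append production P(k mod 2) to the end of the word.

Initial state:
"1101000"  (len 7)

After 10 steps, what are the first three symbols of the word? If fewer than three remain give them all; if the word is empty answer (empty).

0) "1101000"  (len 7)
1) "10100000"  (len 8)
2) "01000000011"  (len 11)
3) "1000000011"  (len 10)
4) "0000000110011"  (len 13)
5) "000000110011"  (len 12)
6) "00000110011"  (len 11)
7) "0000110011"  (len 10)
8) "000110011"  (len 9)
9) "00110011"  (len 8)
10) "0110011"  (len 7)

011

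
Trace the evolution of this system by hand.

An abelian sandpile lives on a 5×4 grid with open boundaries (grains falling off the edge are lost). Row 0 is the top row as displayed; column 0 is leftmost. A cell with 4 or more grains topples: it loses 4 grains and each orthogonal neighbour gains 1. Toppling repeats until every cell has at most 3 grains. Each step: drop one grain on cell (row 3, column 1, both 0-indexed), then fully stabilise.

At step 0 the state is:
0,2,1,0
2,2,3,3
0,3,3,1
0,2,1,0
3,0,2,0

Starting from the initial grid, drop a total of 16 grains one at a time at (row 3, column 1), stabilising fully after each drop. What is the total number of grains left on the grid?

[0] 0,2,1,0
2,2,3,3
0,3,3,1
0,2,1,0
3,0,2,0
[1] 0,2,1,0
2,2,3,3
0,3,3,1
0,3,1,0
3,0,2,0
[2] 0,3,2,1
3,0,2,0
1,2,1,3
1,1,3,0
3,1,2,0
[3] 0,3,2,1
3,0,2,0
1,2,1,3
1,2,3,0
3,1,2,0
[4] 0,3,2,1
3,0,2,0
1,2,1,3
1,3,3,0
3,1,2,0
[5] 0,3,2,1
3,0,2,0
1,3,2,3
2,1,0,1
3,2,3,0
[6] 0,3,2,1
3,0,2,0
1,3,2,3
2,2,0,1
3,2,3,0
[7] 0,3,2,1
3,0,2,0
1,3,2,3
2,3,0,1
3,2,3,0
[8] 0,3,2,1
3,1,2,0
2,0,3,3
3,1,1,1
3,3,3,0
[9] 0,3,2,1
3,1,2,0
2,0,3,3
3,2,1,1
3,3,3,0
[10] 0,3,2,1
3,1,2,0
2,0,3,3
3,3,1,1
3,3,3,0
[11] 0,3,2,1
3,1,2,0
3,1,3,3
1,2,3,1
1,2,0,1
[12] 0,3,2,1
3,1,2,0
3,1,3,3
1,3,3,1
1,2,0,1
[13] 0,3,2,1
3,1,3,1
3,3,1,0
2,1,1,3
1,3,1,1
[14] 0,3,2,1
3,1,3,1
3,3,1,0
2,2,1,3
1,3,1,1
[15] 0,3,2,1
3,1,3,1
3,3,1,0
2,3,1,3
1,3,1,1
[16] 1,3,2,1
0,3,3,1
2,1,2,0
0,3,2,3
3,0,2,1

33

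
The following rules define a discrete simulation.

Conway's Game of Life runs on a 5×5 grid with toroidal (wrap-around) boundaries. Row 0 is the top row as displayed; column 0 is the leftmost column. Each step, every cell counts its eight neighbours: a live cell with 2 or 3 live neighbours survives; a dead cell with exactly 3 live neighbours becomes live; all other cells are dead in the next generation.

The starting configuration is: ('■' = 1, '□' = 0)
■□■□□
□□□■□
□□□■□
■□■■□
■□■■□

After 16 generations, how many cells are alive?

6

step 0: ■□■□□
□□□■□
□□□■□
■□■■□
■□■■□
step 1: □□■□□
□□■■■
□□□■□
□□□□□
■□□□□
step 2: □■■□■
□□■□■
□□■■■
□□□□□
□□□□□
step 3: ■■■□□
□□□□■
□□■□■
□□□■□
□□□□□
step 4: ■■□□□
□□■□■
□□□□■
□□□■□
□■■□□
step 5: ■□□■□
□■□■■
□□□□■
□□■■□
■■■□□
step 6: □□□■□
□□■■□
■□□□■
■□■■■
■□□□□
step 7: □□■■■
□□■■□
■□□□□
□□□■□
■■■□□
step 8: ■□□□■
□■■□□
□□■■■
■□■□■
■■□□□
step 9: □□■□■
□■■□□
□□□□■
□□■□□
□□□■□
step 10: □■■□□
■■■□□
□■■■□
□□□■□
□□■■□
step 11: ■□□□□
■□□□□
■□□■■
□■□□■
□■□■□
step 12: ■■□□■
■■□□□
□■□■□
□■□□□
□■■□■
step 13: □□□■■
□□□□□
□■□□□
□■□■□
□□■■■
step 14: □□■□■
□□□□□
□□■□□
■■□■■
■□□□□
step 15: □□□□□
□□□■□
■■■■■
■■■■■
□□■□□
step 16: □□□□□
■■□■□
□□□□□
□□□□□
■□■□■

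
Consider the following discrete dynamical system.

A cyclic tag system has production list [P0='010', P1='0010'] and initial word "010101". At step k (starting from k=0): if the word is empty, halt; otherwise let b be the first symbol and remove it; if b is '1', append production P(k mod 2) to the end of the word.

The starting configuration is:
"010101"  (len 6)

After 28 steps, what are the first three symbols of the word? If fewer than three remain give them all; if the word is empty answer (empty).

t=0: "010101"  (len 6)
t=1: "10101"  (len 5)
t=2: "01010010"  (len 8)
t=3: "1010010"  (len 7)
t=4: "0100100010"  (len 10)
t=5: "100100010"  (len 9)
t=6: "001000100010"  (len 12)
t=7: "01000100010"  (len 11)
t=8: "1000100010"  (len 10)
t=9: "000100010010"  (len 12)
t=10: "00100010010"  (len 11)
t=11: "0100010010"  (len 10)
t=12: "100010010"  (len 9)
t=13: "00010010010"  (len 11)
t=14: "0010010010"  (len 10)
t=15: "010010010"  (len 9)
t=16: "10010010"  (len 8)
t=17: "0010010010"  (len 10)
t=18: "010010010"  (len 9)
t=19: "10010010"  (len 8)
t=20: "00100100010"  (len 11)
t=21: "0100100010"  (len 10)
t=22: "100100010"  (len 9)
t=23: "00100010010"  (len 11)
t=24: "0100010010"  (len 10)
t=25: "100010010"  (len 9)
t=26: "000100100010"  (len 12)
t=27: "00100100010"  (len 11)
t=28: "0100100010"  (len 10)

010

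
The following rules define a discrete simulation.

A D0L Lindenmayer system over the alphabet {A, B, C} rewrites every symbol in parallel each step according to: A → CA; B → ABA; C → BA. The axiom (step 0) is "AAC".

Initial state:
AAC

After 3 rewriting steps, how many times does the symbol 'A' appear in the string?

k=0  AAC
k=1  CACABA
k=2  BACABACAABACA
k=3  ABACABACAABACABACACAABACABACA

16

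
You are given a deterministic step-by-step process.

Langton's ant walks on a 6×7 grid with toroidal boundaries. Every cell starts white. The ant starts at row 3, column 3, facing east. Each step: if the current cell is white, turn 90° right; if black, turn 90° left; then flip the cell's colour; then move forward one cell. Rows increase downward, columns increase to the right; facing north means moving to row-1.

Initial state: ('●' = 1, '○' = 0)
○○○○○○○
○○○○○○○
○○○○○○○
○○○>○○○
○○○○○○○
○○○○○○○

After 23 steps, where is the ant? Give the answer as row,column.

1,2

k=0  ○○○○○○○
○○○○○○○
○○○○○○○
○○○>○○○
○○○○○○○
○○○○○○○
k=1  ○○○○○○○
○○○○○○○
○○○○○○○
○○○●○○○
○○○v○○○
○○○○○○○
k=2  ○○○○○○○
○○○○○○○
○○○○○○○
○○○●○○○
○○<●○○○
○○○○○○○
k=3  ○○○○○○○
○○○○○○○
○○○○○○○
○○^●○○○
○○●●○○○
○○○○○○○
k=4  ○○○○○○○
○○○○○○○
○○○○○○○
○○●>○○○
○○●●○○○
○○○○○○○
k=5  ○○○○○○○
○○○○○○○
○○○^○○○
○○●○○○○
○○●●○○○
○○○○○○○
k=6  ○○○○○○○
○○○○○○○
○○○●>○○
○○●○○○○
○○●●○○○
○○○○○○○
k=7  ○○○○○○○
○○○○○○○
○○○●●○○
○○●○v○○
○○●●○○○
○○○○○○○
k=8  ○○○○○○○
○○○○○○○
○○○●●○○
○○●<●○○
○○●●○○○
○○○○○○○
k=9  ○○○○○○○
○○○○○○○
○○○^●○○
○○●●●○○
○○●●○○○
○○○○○○○
k=10  ○○○○○○○
○○○○○○○
○○<○●○○
○○●●●○○
○○●●○○○
○○○○○○○
k=11  ○○○○○○○
○○^○○○○
○○●○●○○
○○●●●○○
○○●●○○○
○○○○○○○
k=12  ○○○○○○○
○○●>○○○
○○●○●○○
○○●●●○○
○○●●○○○
○○○○○○○
k=13  ○○○○○○○
○○●●○○○
○○●v●○○
○○●●●○○
○○●●○○○
○○○○○○○
k=14  ○○○○○○○
○○●●○○○
○○<●●○○
○○●●●○○
○○●●○○○
○○○○○○○
k=15  ○○○○○○○
○○●●○○○
○○○●●○○
○○v●●○○
○○●●○○○
○○○○○○○
k=16  ○○○○○○○
○○●●○○○
○○○●●○○
○○○>●○○
○○●●○○○
○○○○○○○
k=17  ○○○○○○○
○○●●○○○
○○○^●○○
○○○○●○○
○○●●○○○
○○○○○○○
k=18  ○○○○○○○
○○●●○○○
○○<○●○○
○○○○●○○
○○●●○○○
○○○○○○○
k=19  ○○○○○○○
○○^●○○○
○○●○●○○
○○○○●○○
○○●●○○○
○○○○○○○
k=20  ○○○○○○○
○<○●○○○
○○●○●○○
○○○○●○○
○○●●○○○
○○○○○○○
k=21  ○^○○○○○
○●○●○○○
○○●○●○○
○○○○●○○
○○●●○○○
○○○○○○○
k=22  ○●>○○○○
○●○●○○○
○○●○●○○
○○○○●○○
○○●●○○○
○○○○○○○
k=23  ○●●○○○○
○●v●○○○
○○●○●○○
○○○○●○○
○○●●○○○
○○○○○○○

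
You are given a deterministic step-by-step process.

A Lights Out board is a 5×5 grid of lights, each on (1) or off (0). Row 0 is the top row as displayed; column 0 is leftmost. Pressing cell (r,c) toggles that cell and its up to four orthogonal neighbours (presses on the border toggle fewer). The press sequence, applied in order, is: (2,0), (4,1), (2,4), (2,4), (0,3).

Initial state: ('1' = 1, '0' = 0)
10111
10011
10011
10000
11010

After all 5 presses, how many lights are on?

8

gen 0: 10111
10011
10011
10000
11010
gen 1: 10111
00011
01011
00000
11010
gen 2: 10111
00011
01011
01000
00110
gen 3: 10111
00010
01000
01001
00110
gen 4: 10111
00011
01011
01000
00110
gen 5: 10000
00001
01011
01000
00110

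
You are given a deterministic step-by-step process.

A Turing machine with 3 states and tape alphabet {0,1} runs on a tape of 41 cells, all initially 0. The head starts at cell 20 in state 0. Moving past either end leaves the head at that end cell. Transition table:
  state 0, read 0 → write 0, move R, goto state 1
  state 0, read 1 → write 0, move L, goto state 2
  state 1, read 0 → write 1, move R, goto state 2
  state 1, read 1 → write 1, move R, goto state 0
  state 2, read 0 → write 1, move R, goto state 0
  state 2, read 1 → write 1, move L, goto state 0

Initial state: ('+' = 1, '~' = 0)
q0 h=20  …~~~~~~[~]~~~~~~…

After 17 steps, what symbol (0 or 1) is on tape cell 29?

0

gen 0: q0 h=20  …~~~~~~[~]~~~~~~…
gen 1: q1 h=21  …~~~~~~[~]~~~~~~…
gen 2: q2 h=22  …~~~~~+[~]~~~~~~…
gen 3: q0 h=23  …~~~~++[~]~~~~~~…
gen 4: q1 h=24  …~~~++~[~]~~~~~~…
gen 5: q2 h=25  …~~++~+[~]~~~~~~…
gen 6: q0 h=26  …~++~++[~]~~~~~~…
gen 7: q1 h=27  …++~++~[~]~~~~~~…
gen 8: q2 h=28  …+~++~+[~]~~~~~~…
gen 9: q0 h=29  …~++~++[~]~~~~~~…
gen 10: q1 h=30  …++~++~[~]~~~~~~…
gen 11: q2 h=31  …+~++~+[~]~~~~~~…
gen 12: q0 h=32  …~++~++[~]~~~~~~…
gen 13: q1 h=33  …++~++~[~]~~~~~~…
gen 14: q2 h=34  …+~++~+[~]~~~~~~|
gen 15: q0 h=35  …~++~++[~]~~~~~|
gen 16: q1 h=36  …++~++~[~]~~~~|
gen 17: q2 h=37  …+~++~+[~]~~~|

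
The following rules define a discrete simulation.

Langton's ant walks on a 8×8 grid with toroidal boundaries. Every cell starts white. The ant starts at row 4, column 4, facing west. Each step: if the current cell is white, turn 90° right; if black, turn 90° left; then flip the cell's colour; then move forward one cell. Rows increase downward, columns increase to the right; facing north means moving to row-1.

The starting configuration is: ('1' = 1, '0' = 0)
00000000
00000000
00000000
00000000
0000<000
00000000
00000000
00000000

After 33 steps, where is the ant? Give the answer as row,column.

t=0: 00000000
00000000
00000000
00000000
0000<000
00000000
00000000
00000000
t=1: 00000000
00000000
00000000
0000^000
00001000
00000000
00000000
00000000
t=2: 00000000
00000000
00000000
00001>00
00001000
00000000
00000000
00000000
t=3: 00000000
00000000
00000000
00001100
00001v00
00000000
00000000
00000000
t=4: 00000000
00000000
00000000
00001100
0000<100
00000000
00000000
00000000
t=5: 00000000
00000000
00000000
00001100
00000100
0000v000
00000000
00000000
t=6: 00000000
00000000
00000000
00001100
00000100
000<1000
00000000
00000000
t=7: 00000000
00000000
00000000
00001100
000^0100
00011000
00000000
00000000
t=8: 00000000
00000000
00000000
00001100
0001>100
00011000
00000000
00000000
t=9: 00000000
00000000
00000000
00001100
00011100
0001v000
00000000
00000000
t=10: 00000000
00000000
00000000
00001100
00011100
00010>00
00000000
00000000
t=11: 00000000
00000000
00000000
00001100
00011100
00010100
00000v00
00000000
t=12: 00000000
00000000
00000000
00001100
00011100
00010100
0000<100
00000000
t=13: 00000000
00000000
00000000
00001100
00011100
0001^100
00001100
00000000
t=14: 00000000
00000000
00000000
00001100
00011100
00011>00
00001100
00000000
t=15: 00000000
00000000
00000000
00001100
00011^00
00011000
00001100
00000000
t=16: 00000000
00000000
00000000
00001100
0001<000
00011000
00001100
00000000
t=17: 00000000
00000000
00000000
00001100
00010000
0001v000
00001100
00000000
t=18: 00000000
00000000
00000000
00001100
00010000
00010>00
00001100
00000000
t=19: 00000000
00000000
00000000
00001100
00010000
00010100
00001v00
00000000
t=20: 00000000
00000000
00000000
00001100
00010000
00010100
000010>0
00000000
t=21: 00000000
00000000
00000000
00001100
00010000
00010100
00001010
000000v0
t=22: 00000000
00000000
00000000
00001100
00010000
00010100
00001010
00000<10
t=23: 00000000
00000000
00000000
00001100
00010000
00010100
00001^10
00000110
t=24: 00000000
00000000
00000000
00001100
00010000
00010100
000011>0
00000110
t=25: 00000000
00000000
00000000
00001100
00010000
000101^0
00001100
00000110
t=26: 00000000
00000000
00000000
00001100
00010000
0001011>
00001100
00000110
t=27: 00000000
00000000
00000000
00001100
00010000
00010111
0000110v
00000110
t=28: 00000000
00000000
00000000
00001100
00010000
00010111
000011<1
00000110
t=29: 00000000
00000000
00000000
00001100
00010000
000101^1
00001111
00000110
t=30: 00000000
00000000
00000000
00001100
00010000
00010<01
00001111
00000110
t=31: 00000000
00000000
00000000
00001100
00010000
00010001
00001v11
00000110
t=32: 00000000
00000000
00000000
00001100
00010000
00010001
000010>1
00000110
t=33: 00000000
00000000
00000000
00001100
00010000
000100^1
00001001
00000110

5,6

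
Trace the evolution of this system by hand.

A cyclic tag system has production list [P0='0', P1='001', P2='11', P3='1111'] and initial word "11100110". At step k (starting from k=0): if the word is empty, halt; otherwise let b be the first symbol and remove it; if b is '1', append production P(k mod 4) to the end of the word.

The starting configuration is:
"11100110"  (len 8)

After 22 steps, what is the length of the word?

19

[0] "11100110"  (len 8)
[1] "11001100"  (len 8)
[2] "1001100001"  (len 10)
[3] "00110000111"  (len 11)
[4] "0110000111"  (len 10)
[5] "110000111"  (len 9)
[6] "10000111001"  (len 11)
[7] "000011100111"  (len 12)
[8] "00011100111"  (len 11)
[9] "0011100111"  (len 10)
[10] "011100111"  (len 9)
[11] "11100111"  (len 8)
[12] "11001111111"  (len 11)
[13] "10011111110"  (len 11)
[14] "0011111110001"  (len 13)
[15] "011111110001"  (len 12)
[16] "11111110001"  (len 11)
[17] "11111100010"  (len 11)
[18] "1111100010001"  (len 13)
[19] "11110001000111"  (len 14)
[20] "11100010001111111"  (len 17)
[21] "11000100011111110"  (len 17)
[22] "1000100011111110001"  (len 19)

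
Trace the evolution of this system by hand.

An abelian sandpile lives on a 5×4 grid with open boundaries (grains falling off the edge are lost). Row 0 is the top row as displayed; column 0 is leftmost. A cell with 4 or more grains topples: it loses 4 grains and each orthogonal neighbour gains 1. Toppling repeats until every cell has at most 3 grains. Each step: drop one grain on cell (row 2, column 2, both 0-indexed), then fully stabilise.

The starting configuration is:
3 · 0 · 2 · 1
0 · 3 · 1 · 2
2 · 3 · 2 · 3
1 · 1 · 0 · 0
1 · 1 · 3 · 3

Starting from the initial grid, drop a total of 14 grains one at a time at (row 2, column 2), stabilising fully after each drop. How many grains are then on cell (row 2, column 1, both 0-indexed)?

1

0) 3 · 0 · 2 · 1
0 · 3 · 1 · 2
2 · 3 · 2 · 3
1 · 1 · 0 · 0
1 · 1 · 3 · 3
1) 3 · 0 · 2 · 1
0 · 3 · 1 · 2
2 · 3 · 3 · 3
1 · 1 · 0 · 0
1 · 1 · 3 · 3
2) 3 · 1 · 2 · 1
1 · 0 · 3 · 3
3 · 1 · 2 · 0
1 · 2 · 1 · 1
1 · 1 · 3 · 3
3) 3 · 1 · 2 · 1
1 · 0 · 3 · 3
3 · 1 · 3 · 0
1 · 2 · 1 · 1
1 · 1 · 3 · 3
4) 3 · 1 · 3 · 2
1 · 1 · 1 · 0
3 · 2 · 1 · 2
1 · 2 · 2 · 1
1 · 1 · 3 · 3
5) 3 · 1 · 3 · 2
1 · 1 · 1 · 0
3 · 2 · 2 · 2
1 · 2 · 2 · 1
1 · 1 · 3 · 3
6) 3 · 1 · 3 · 2
1 · 1 · 1 · 0
3 · 2 · 3 · 2
1 · 2 · 2 · 1
1 · 1 · 3 · 3
7) 3 · 1 · 3 · 2
1 · 1 · 2 · 0
3 · 3 · 0 · 3
1 · 2 · 3 · 1
1 · 1 · 3 · 3
8) 3 · 1 · 3 · 2
1 · 1 · 2 · 0
3 · 3 · 1 · 3
1 · 2 · 3 · 1
1 · 1 · 3 · 3
9) 3 · 1 · 3 · 2
1 · 1 · 2 · 0
3 · 3 · 2 · 3
1 · 2 · 3 · 1
1 · 1 · 3 · 3
10) 3 · 1 · 3 · 2
1 · 1 · 2 · 0
3 · 3 · 3 · 3
1 · 2 · 3 · 1
1 · 1 · 3 · 3
11) 3 · 1 · 3 · 2
2 · 2 · 3 · 1
0 · 2 · 3 · 1
3 · 0 · 3 · 0
1 · 3 · 1 · 1
12) 3 · 2 · 0 · 3
2 · 3 · 1 · 2
0 · 3 · 2 · 2
3 · 1 · 0 · 1
1 · 3 · 2 · 1
13) 3 · 2 · 0 · 3
2 · 3 · 1 · 2
0 · 3 · 3 · 2
3 · 1 · 0 · 1
1 · 3 · 2 · 1
14) 3 · 3 · 0 · 3
3 · 0 · 3 · 2
1 · 1 · 1 · 3
3 · 2 · 1 · 1
1 · 3 · 2 · 1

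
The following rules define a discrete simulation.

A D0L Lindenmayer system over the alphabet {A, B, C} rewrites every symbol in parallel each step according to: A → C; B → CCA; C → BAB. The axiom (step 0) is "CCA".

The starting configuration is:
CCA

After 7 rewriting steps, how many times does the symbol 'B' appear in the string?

556

gen 0: CCA
gen 1: BABBABC
gen 2: CCACCCACCACCCABAB
gen 3: BABBABCBABBABBABCBABBABCBABBABBABCCCACCCA
gen 4: CCACCCACCACCCABABCCACCCACCACCCACCACCCABABCCACCCACCACCCABABCCACCCACCACCCACCACCCABABBABBABCBABBABBABC
gen 5: BABBABCBABBABBABCBABBABCBABBABBABCCCACCCABABBABCBABBABBABC…BABBABBABCCCACCCACCACCCACCACCCABABCCACCCACCACCCACCACCCABAB  (len 239)
gen 6: CCACCCACCACCCABABCCACCCACCACCCACCACCCABABCCACCCACCACCCABAB…BABBABCBABBABBABCBABBABCBABBABBABCBABBABCBABBABBABCCCACCCA  (len 577)
gen 7: BABBABCBABBABBABCBABBABCBABBABBABCCCACCCABABBABCBABBABBABC…CCACCCACCACCCABABCCACCCACCACCCACCACCCABABBABBABCBABBABBABC  (len 1393)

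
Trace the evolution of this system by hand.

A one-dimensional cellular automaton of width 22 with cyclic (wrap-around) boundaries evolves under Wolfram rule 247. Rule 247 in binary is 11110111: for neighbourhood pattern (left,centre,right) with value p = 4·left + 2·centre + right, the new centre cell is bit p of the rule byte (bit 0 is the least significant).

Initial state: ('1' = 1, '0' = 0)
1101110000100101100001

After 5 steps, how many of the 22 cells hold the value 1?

19

[0] 1101110000100101100001
[1] 1110111111111110111110
[2] 0111011111111111011111
[3] 1011101111111111101111
[4] 1101110111111111110111
[5] 1110111011111111111011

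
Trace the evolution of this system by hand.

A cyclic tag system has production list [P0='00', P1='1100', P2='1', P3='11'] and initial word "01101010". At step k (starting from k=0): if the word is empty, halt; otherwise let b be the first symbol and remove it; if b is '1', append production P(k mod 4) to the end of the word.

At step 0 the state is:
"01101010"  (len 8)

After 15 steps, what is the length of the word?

0) "01101010"  (len 8)
1) "1101010"  (len 7)
2) "1010101100"  (len 10)
3) "0101011001"  (len 10)
4) "101011001"  (len 9)
5) "0101100100"  (len 10)
6) "101100100"  (len 9)
7) "011001001"  (len 9)
8) "11001001"  (len 8)
9) "100100100"  (len 9)
10) "001001001100"  (len 12)
11) "01001001100"  (len 11)
12) "1001001100"  (len 10)
13) "00100110000"  (len 11)
14) "0100110000"  (len 10)
15) "100110000"  (len 9)

9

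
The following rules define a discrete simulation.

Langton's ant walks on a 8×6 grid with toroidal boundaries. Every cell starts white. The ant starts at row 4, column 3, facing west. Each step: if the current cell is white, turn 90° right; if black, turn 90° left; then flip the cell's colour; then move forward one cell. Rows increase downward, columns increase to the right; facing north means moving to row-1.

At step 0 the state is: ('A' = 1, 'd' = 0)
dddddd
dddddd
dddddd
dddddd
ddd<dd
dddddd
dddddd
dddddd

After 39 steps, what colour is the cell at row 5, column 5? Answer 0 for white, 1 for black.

1

step 0: dddddd
dddddd
dddddd
dddddd
ddd<dd
dddddd
dddddd
dddddd
step 1: dddddd
dddddd
dddddd
ddd^dd
dddAdd
dddddd
dddddd
dddddd
step 2: dddddd
dddddd
dddddd
dddA>d
dddAdd
dddddd
dddddd
dddddd
step 3: dddddd
dddddd
dddddd
dddAAd
dddAvd
dddddd
dddddd
dddddd
step 4: dddddd
dddddd
dddddd
dddAAd
ddd<Ad
dddddd
dddddd
dddddd
step 5: dddddd
dddddd
dddddd
dddAAd
ddddAd
dddvdd
dddddd
dddddd
step 6: dddddd
dddddd
dddddd
dddAAd
ddddAd
dd<Add
dddddd
dddddd
step 7: dddddd
dddddd
dddddd
dddAAd
dd^dAd
ddAAdd
dddddd
dddddd
step 8: dddddd
dddddd
dddddd
dddAAd
ddA>Ad
ddAAdd
dddddd
dddddd
step 9: dddddd
dddddd
dddddd
dddAAd
ddAAAd
ddAvdd
dddddd
dddddd
step 10: dddddd
dddddd
dddddd
dddAAd
ddAAAd
ddAd>d
dddddd
dddddd
step 11: dddddd
dddddd
dddddd
dddAAd
ddAAAd
ddAdAd
ddddvd
dddddd
step 12: dddddd
dddddd
dddddd
dddAAd
ddAAAd
ddAdAd
ddd<Ad
dddddd
step 13: dddddd
dddddd
dddddd
dddAAd
ddAAAd
ddA^Ad
dddAAd
dddddd
step 14: dddddd
dddddd
dddddd
dddAAd
ddAAAd
ddAA>d
dddAAd
dddddd
step 15: dddddd
dddddd
dddddd
dddAAd
ddAA^d
ddAAdd
dddAAd
dddddd
step 16: dddddd
dddddd
dddddd
dddAAd
ddA<dd
ddAAdd
dddAAd
dddddd
step 17: dddddd
dddddd
dddddd
dddAAd
ddAddd
ddAvdd
dddAAd
dddddd
step 18: dddddd
dddddd
dddddd
dddAAd
ddAddd
ddAd>d
dddAAd
dddddd
step 19: dddddd
dddddd
dddddd
dddAAd
ddAddd
ddAdAd
dddAvd
dddddd
step 20: dddddd
dddddd
dddddd
dddAAd
ddAddd
ddAdAd
dddAd>
dddddd
step 21: dddddd
dddddd
dddddd
dddAAd
ddAddd
ddAdAd
dddAdA
dddddv
step 22: dddddd
dddddd
dddddd
dddAAd
ddAddd
ddAdAd
dddAdA
dddd<A
step 23: dddddd
dddddd
dddddd
dddAAd
ddAddd
ddAdAd
dddA^A
ddddAA
step 24: dddddd
dddddd
dddddd
dddAAd
ddAddd
ddAdAd
dddAA>
ddddAA
step 25: dddddd
dddddd
dddddd
dddAAd
ddAddd
ddAdA^
dddAAd
ddddAA
step 26: dddddd
dddddd
dddddd
dddAAd
ddAddd
>dAdAA
dddAAd
ddddAA
step 27: dddddd
dddddd
dddddd
dddAAd
ddAddd
AdAdAA
vddAAd
ddddAA
step 28: dddddd
dddddd
dddddd
dddAAd
ddAddd
AdAdAA
AddAA<
ddddAA
step 29: dddddd
dddddd
dddddd
dddAAd
ddAddd
AdAdA^
AddAAA
ddddAA
step 30: dddddd
dddddd
dddddd
dddAAd
ddAddd
AdAd<d
AddAAA
ddddAA
step 31: dddddd
dddddd
dddddd
dddAAd
ddAddd
AdAddd
AddAvA
ddddAA
step 32: dddddd
dddddd
dddddd
dddAAd
ddAddd
AdAddd
AddAd>
ddddAA
step 33: dddddd
dddddd
dddddd
dddAAd
ddAddd
AdAdd^
AddAdd
ddddAA
step 34: dddddd
dddddd
dddddd
dddAAd
ddAddd
>dAddA
AddAdd
ddddAA
step 35: dddddd
dddddd
dddddd
dddAAd
^dAddd
ddAddA
AddAdd
ddddAA
step 36: dddddd
dddddd
dddddd
dddAAd
A>Addd
ddAddA
AddAdd
ddddAA
step 37: dddddd
dddddd
dddddd
dddAAd
AAAddd
dvAddA
AddAdd
ddddAA
step 38: dddddd
dddddd
dddddd
dddAAd
AAAddd
<AAddA
AddAdd
ddddAA
step 39: dddddd
dddddd
dddddd
dddAAd
^AAddd
AAAddA
AddAdd
ddddAA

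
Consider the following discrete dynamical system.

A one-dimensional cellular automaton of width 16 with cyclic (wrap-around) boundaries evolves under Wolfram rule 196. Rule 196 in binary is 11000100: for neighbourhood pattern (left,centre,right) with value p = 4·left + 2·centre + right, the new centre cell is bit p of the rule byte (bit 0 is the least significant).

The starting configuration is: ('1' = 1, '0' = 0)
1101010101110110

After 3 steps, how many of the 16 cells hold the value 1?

k=0  1101010101110110
k=1  0101010100110010
k=2  0101010100010010
k=3  0101010100010010

6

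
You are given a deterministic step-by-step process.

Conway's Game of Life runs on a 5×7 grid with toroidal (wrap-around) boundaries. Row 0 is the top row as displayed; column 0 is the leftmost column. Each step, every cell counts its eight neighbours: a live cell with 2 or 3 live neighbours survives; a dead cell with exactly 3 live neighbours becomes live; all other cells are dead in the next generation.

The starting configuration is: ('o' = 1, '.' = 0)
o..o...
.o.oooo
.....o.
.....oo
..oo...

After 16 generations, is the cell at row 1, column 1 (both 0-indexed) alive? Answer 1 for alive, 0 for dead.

k=0  o..o...
.o.oooo
.....o.
.....oo
..oo...
k=1  oo...oo
o.oo.oo
o......
....ooo
..ooo.o
k=2  .......
..o.oo.
oo.o...
o...o.o
.ooo...
k=3  .o..o..
.oooo..
oooo...
....o.o
oooo...
k=4  ....o..
....o..
o....o.
....o.o
oooooo.
k=5  .oo....
....oo.
....ooo
..o....
ooo...o
k=6  ..oo.oo
...oo.o
...oo.o
..oo...
o..o...
k=7  o.o..oo
o.....o
.......
..o....
.o....o
k=8  .....o.
oo...o.
.......
.......
.oo..oo
k=9  ..o.oo.
......o
.......
.......
.....oo
k=10  ....o..
.....o.
.......
.......
....ooo
k=11  ....o.o
.......
.......
.....o.
....oo.
k=12  ....o..
.......
.......
....oo.
....o.o
k=13  .....o.
.......
.......
....oo.
...oo..
k=14  ....o..
.......
.......
...ooo.
...o...
k=15  .......
.......
....o..
...oo..
...o.o.
k=16  .......
.......
...oo..
...o.o.
...o...

0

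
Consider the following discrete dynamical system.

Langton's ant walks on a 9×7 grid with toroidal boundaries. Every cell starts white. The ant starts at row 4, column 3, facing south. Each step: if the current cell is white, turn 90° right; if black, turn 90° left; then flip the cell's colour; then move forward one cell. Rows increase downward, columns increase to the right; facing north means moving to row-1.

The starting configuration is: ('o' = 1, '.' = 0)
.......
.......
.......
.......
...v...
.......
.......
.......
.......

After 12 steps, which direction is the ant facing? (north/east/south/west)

[0] .......
.......
.......
.......
...v...
.......
.......
.......
.......
[1] .......
.......
.......
.......
..<o...
.......
.......
.......
.......
[2] .......
.......
.......
..^....
..oo...
.......
.......
.......
.......
[3] .......
.......
.......
..o>...
..oo...
.......
.......
.......
.......
[4] .......
.......
.......
..oo...
..ov...
.......
.......
.......
.......
[5] .......
.......
.......
..oo...
..o.>..
.......
.......
.......
.......
[6] .......
.......
.......
..oo...
..o.o..
....v..
.......
.......
.......
[7] .......
.......
.......
..oo...
..o.o..
...<o..
.......
.......
.......
[8] .......
.......
.......
..oo...
..o^o..
...oo..
.......
.......
.......
[9] .......
.......
.......
..oo...
..oo>..
...oo..
.......
.......
.......
[10] .......
.......
.......
..oo^..
..oo...
...oo..
.......
.......
.......
[11] .......
.......
.......
..ooo>.
..oo...
...oo..
.......
.......
.......
[12] .......
.......
.......
..oooo.
..oo.v.
...oo..
.......
.......
.......

south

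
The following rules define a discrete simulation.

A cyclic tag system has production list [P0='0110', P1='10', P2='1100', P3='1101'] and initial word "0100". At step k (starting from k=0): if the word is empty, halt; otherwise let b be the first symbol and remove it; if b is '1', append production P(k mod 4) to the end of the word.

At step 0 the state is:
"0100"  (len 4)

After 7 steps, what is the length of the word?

gen 0: "0100"  (len 4)
gen 1: "100"  (len 3)
gen 2: "0010"  (len 4)
gen 3: "010"  (len 3)
gen 4: "10"  (len 2)
gen 5: "00110"  (len 5)
gen 6: "0110"  (len 4)
gen 7: "110"  (len 3)

3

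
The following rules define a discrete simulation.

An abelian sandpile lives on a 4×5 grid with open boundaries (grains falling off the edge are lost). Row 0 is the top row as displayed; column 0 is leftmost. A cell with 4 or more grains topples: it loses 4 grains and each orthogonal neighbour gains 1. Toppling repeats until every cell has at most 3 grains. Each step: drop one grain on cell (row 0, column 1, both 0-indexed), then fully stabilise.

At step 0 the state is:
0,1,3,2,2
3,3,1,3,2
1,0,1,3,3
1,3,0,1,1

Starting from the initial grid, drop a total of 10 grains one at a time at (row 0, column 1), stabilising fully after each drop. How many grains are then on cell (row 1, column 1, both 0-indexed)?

gen 0: 0,1,3,2,2
3,3,1,3,2
1,0,1,3,3
1,3,0,1,1
gen 1: 0,2,3,2,2
3,3,1,3,2
1,0,1,3,3
1,3,0,1,1
gen 2: 0,3,3,2,2
3,3,1,3,2
1,0,1,3,3
1,3,0,1,1
gen 3: 2,2,0,3,2
0,1,3,3,2
2,1,1,3,3
1,3,0,1,1
gen 4: 2,3,0,3,2
0,1,3,3,2
2,1,1,3,3
1,3,0,1,1
gen 5: 3,0,1,3,2
0,2,3,3,2
2,1,1,3,3
1,3,0,1,1
gen 6: 3,1,1,3,2
0,2,3,3,2
2,1,1,3,3
1,3,0,1,1
gen 7: 3,2,1,3,2
0,2,3,3,2
2,1,1,3,3
1,3,0,1,1
gen 8: 3,3,1,3,2
0,2,3,3,2
2,1,1,3,3
1,3,0,1,1
gen 9: 0,1,2,3,2
1,3,3,3,2
2,1,1,3,3
1,3,0,1,1
gen 10: 0,2,2,3,2
1,3,3,3,2
2,1,1,3,3
1,3,0,1,1

3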